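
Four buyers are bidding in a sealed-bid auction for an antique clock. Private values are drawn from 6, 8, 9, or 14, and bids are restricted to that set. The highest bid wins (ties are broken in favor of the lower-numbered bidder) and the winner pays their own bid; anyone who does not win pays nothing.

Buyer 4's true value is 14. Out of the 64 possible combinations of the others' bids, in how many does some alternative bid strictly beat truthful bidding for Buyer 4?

Others bid (6, 6, 6): truth gives 0; bid 8 gives 6 > 0. Violating.
Others bid (6, 6, 8): truth gives 0; bid 9 gives 5 > 0. Violating.
Others bid (6, 8, 6): truth gives 0; bid 9 gives 5 > 0. Violating.
Others bid (6, 8, 8): truth gives 0; bid 9 gives 5 > 0. Violating.
Others bid (6, 6, 9): truth gives 0; no alternative beats it.
Others bid (6, 6, 14): truth gives 0; no alternative beats it.
(Checking all 64 profiles: 8 have a profitable deviation, 56 do not.)

8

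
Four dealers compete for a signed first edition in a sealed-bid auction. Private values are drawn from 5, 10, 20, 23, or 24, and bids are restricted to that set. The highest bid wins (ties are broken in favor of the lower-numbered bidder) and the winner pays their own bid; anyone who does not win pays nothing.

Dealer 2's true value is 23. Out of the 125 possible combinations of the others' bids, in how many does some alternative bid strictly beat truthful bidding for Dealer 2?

18

Others bid (5, 5, 5): truth gives 0; bid 10 gives 13 > 0. Violating.
Others bid (5, 5, 10): truth gives 0; bid 10 gives 13 > 0. Violating.
Others bid (5, 5, 20): truth gives 0; bid 20 gives 3 > 0. Violating.
Others bid (5, 10, 5): truth gives 0; bid 10 gives 13 > 0. Violating.
Others bid (5, 5, 23): truth gives 0; no alternative beats it.
Others bid (5, 5, 24): truth gives 0; no alternative beats it.
(Checking all 125 profiles: 18 have a profitable deviation, 107 do not.)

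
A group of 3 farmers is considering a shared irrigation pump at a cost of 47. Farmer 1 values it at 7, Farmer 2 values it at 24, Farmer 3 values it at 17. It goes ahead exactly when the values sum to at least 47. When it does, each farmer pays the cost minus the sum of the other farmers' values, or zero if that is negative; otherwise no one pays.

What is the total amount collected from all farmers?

45

Total value 48 ≥ cost 47, so it is built.
Farmer 1: others sum to 41; max(0, 47 - 41) = 6.
Farmer 2: others sum to 24; max(0, 47 - 24) = 23.
Farmer 3: others sum to 31; max(0, 47 - 31) = 16.
Total collected = 6 + 23 + 16 = 45.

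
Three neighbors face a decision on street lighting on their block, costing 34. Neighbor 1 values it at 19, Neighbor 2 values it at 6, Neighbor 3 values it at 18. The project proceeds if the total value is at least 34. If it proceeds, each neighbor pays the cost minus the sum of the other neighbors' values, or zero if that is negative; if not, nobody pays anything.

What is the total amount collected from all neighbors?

Total value 43 ≥ cost 34, so it is built.
Neighbor 1: others sum to 24; max(0, 34 - 24) = 10.
Neighbor 2: others sum to 37; max(0, 34 - 37) = 0.
Neighbor 3: others sum to 25; max(0, 34 - 25) = 9.
Total collected = 10 + 0 + 9 = 19.

19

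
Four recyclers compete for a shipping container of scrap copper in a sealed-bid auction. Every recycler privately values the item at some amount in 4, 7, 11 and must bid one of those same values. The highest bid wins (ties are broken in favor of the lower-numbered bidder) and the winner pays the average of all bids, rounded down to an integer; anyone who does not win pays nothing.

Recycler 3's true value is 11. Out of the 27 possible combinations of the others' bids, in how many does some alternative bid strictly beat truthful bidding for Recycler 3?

2

Others bid (4, 4, 4): truth gives 6; bid 7 gives 7 > 6. Violating.
Others bid (4, 4, 7): truth gives 5; bid 7 gives 6 > 5. Violating.
Others bid (4, 4, 11): truth gives 4; no alternative beats it.
Others bid (4, 7, 4): truth gives 5; no alternative beats it.
(Checking all 27 profiles: 2 have a profitable deviation, 25 do not.)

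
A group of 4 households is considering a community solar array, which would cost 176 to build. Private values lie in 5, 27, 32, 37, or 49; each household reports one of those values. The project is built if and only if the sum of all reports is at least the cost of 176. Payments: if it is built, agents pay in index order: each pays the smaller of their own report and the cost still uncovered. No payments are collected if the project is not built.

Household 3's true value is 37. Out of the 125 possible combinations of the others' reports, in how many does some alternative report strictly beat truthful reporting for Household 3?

Others report (49, 49, 49): truth gives 0; report 32 gives 5 > 0. Violating.
Others report (5, 5, 5): truth gives 0; no alternative beats it.
Others report (5, 5, 27): truth gives 0; no alternative beats it.
(Checking all 125 profiles: 1 has a profitable deviation, 124 do not.)

1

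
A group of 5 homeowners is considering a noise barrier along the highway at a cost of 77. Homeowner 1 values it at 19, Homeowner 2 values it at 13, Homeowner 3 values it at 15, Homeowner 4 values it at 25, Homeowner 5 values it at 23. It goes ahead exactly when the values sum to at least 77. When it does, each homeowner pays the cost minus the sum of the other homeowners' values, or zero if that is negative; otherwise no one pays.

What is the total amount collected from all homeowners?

Total value 95 ≥ cost 77, so it is built.
Homeowner 1: others sum to 76; max(0, 77 - 76) = 1.
Homeowner 2: others sum to 82; max(0, 77 - 82) = 0.
Homeowner 3: others sum to 80; max(0, 77 - 80) = 0.
Homeowner 4: others sum to 70; max(0, 77 - 70) = 7.
Homeowner 5: others sum to 72; max(0, 77 - 72) = 5.
Total collected = 1 + 0 + 0 + 7 + 5 = 13.

13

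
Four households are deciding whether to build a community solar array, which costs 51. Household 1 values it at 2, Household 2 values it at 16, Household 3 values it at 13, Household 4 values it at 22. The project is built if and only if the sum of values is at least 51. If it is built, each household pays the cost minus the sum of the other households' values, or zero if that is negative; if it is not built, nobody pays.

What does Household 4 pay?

20

Total value 53 ≥ cost 51, so the project is built.
The other households' values sum to 31.
Cost minus that sum is 51 - 31 = 20.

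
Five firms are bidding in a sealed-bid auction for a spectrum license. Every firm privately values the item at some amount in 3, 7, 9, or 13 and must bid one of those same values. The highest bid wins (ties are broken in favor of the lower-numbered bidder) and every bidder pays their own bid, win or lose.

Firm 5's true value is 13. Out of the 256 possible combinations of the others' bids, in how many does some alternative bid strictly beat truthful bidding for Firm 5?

Others bid (3, 3, 3, 3): truth gives 0; bid 7 gives 6 > 0. Violating.
Others bid (3, 3, 3, 7): truth gives 0; bid 9 gives 4 > 0. Violating.
Others bid (3, 3, 3, 13): truth gives -13; bid 3 gives -3 > -13. Violating.
Others bid (3, 3, 7, 3): truth gives 0; bid 9 gives 4 > 0. Violating.
Others bid (3, 3, 3, 9): truth gives 0; no alternative beats it.
Others bid (3, 3, 7, 9): truth gives 0; no alternative beats it.
(Checking all 256 profiles: 191 have a profitable deviation, 65 do not.)

191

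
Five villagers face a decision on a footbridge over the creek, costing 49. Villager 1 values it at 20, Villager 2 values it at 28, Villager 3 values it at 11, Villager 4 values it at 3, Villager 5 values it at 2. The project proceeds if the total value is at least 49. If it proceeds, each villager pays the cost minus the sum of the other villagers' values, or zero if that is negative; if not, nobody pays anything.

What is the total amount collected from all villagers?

18

Total value 64 ≥ cost 49, so it is built.
Villager 1: others sum to 44; max(0, 49 - 44) = 5.
Villager 2: others sum to 36; max(0, 49 - 36) = 13.
Villager 3: others sum to 53; max(0, 49 - 53) = 0.
Villager 4: others sum to 61; max(0, 49 - 61) = 0.
Villager 5: others sum to 62; max(0, 49 - 62) = 0.
Total collected = 5 + 13 + 0 + 0 + 0 = 18.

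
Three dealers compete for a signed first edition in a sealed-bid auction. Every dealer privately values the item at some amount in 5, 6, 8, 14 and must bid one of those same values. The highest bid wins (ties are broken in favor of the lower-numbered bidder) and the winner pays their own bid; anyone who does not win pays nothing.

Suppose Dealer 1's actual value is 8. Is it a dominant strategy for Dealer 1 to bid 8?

No

Consider the case where Dealer 2 bids 5 and Dealer 3 bids 5.
Truthful bid 8: wins, pays 8, utility 8 - 8 = 0.
Bid 5 instead: wins, pays 5, utility 8 - 5 = 3.
Since 3 > 0, bidding 5 is strictly better here, so truthful bidding is not dominant.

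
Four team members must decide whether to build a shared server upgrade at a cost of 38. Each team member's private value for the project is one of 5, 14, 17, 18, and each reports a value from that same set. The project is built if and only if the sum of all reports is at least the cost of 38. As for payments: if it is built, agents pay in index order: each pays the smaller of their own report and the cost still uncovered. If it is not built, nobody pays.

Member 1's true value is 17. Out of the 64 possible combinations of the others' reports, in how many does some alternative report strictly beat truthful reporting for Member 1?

63

Others report (5, 5, 14): truth gives 0; report 14 gives 3 > 0. Violating.
Others report (5, 5, 17): truth gives 0; report 14 gives 3 > 0. Violating.
Others report (5, 5, 18): truth gives 0; report 14 gives 3 > 0. Violating.
Others report (5, 14, 5): truth gives 0; report 14 gives 3 > 0. Violating.
Others report (5, 5, 5): truth gives 0; no alternative beats it.
(Checking all 64 profiles: 63 have a profitable deviation, 1 does not.)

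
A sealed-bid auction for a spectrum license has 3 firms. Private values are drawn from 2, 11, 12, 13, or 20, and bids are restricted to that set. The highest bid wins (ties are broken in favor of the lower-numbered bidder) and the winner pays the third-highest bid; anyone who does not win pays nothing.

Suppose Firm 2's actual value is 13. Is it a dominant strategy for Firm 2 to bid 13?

No

Consider the case where Firm 1 bids 2 and Firm 3 bids 20.
Truthful bid 13: loses, pays 0, utility 0.
Bid 20 instead: wins, pays 2, utility 13 - 2 = 11.
Since 11 > 0, bidding 20 is strictly better here, so truthful bidding is not dominant.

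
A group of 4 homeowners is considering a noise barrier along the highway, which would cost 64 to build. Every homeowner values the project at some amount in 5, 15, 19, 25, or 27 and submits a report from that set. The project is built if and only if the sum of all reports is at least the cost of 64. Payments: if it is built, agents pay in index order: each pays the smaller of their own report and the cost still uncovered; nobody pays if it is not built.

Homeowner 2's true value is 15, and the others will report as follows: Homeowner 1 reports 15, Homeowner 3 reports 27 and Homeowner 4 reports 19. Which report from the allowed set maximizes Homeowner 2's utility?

Report 5: project built, pays 5, utility 15 - 5 = 10.
Report 15: project built, pays 15, utility 15 - 15 = 0.
Report 19: project built, pays 19, utility 15 - 19 = -4.
Report 25: project built, pays 25, utility 15 - 25 = -10.
Report 27: project built, pays 27, utility 15 - 27 = -12.
The best choice is 5 with utility 10.

5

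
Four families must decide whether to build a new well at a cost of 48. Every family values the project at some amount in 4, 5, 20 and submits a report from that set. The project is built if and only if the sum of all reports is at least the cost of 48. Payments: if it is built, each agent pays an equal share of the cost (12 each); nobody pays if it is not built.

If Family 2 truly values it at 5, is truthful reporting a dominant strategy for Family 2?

Check each profile of the others' reports and compare truth against every alternative report.
Others report (4, 20, 20): truth gives -7, best alternative gives -7.
Others report (5, 20, 20): truth gives -7, best alternative gives -7.
Others report (20, 4, 20): truth gives -7, best alternative gives -7.
Others report (20, 5, 20): truth gives -7, best alternative gives -7.
Others report (20, 20, 4): truth gives -7, best alternative gives -7.
Others report (20, 20, 5): truth gives -7, best alternative gives -7.
(Remaining 21 profiles checked similarly; truth is weakly best in each.)
In every case the truthful report is at least as good as any alternative, so it is a dominant strategy.

Yes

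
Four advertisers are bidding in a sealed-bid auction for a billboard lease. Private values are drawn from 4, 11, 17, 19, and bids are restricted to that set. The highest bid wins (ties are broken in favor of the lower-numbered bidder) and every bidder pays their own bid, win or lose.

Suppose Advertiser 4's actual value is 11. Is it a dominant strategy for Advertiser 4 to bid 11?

Consider the case where Advertiser 1 bids 4, Advertiser 2 bids 4 and Advertiser 3 bids 11.
Truthful bid 11: loses but pays 11, utility -11.
Bid 4 instead: loses but pays 4, utility -4.
Since -4 > -11, bidding 4 is strictly better here, so truthful bidding is not dominant.

No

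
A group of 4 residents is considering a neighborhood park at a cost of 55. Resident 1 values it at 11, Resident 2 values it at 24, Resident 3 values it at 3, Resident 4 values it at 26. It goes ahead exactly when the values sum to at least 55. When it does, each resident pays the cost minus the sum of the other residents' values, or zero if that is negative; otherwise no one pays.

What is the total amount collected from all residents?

Total value 64 ≥ cost 55, so it is built.
Resident 1: others sum to 53; max(0, 55 - 53) = 2.
Resident 2: others sum to 40; max(0, 55 - 40) = 15.
Resident 3: others sum to 61; max(0, 55 - 61) = 0.
Resident 4: others sum to 38; max(0, 55 - 38) = 17.
Total collected = 2 + 15 + 0 + 17 = 34.

34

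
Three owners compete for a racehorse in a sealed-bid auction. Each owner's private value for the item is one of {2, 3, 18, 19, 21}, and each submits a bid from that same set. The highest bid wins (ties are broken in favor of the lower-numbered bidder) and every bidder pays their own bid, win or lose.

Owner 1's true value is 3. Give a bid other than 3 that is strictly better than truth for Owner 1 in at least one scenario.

2

Suppose Owner 2 bids 2 and Owner 3 bids 2.
Bid 3: wins, pays 3, utility 3 - 3 = 0.
Bid 2: wins, pays 2, utility 3 - 2 = 1.
So bidding 2 beats truth here (1 > 0).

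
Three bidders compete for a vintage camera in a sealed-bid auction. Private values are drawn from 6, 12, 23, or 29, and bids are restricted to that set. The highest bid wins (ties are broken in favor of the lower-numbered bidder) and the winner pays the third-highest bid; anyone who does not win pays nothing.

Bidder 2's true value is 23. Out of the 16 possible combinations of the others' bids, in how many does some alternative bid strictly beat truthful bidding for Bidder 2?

4

Others bid (6, 29): truth gives 0; bid 29 gives 17 > 0. Violating.
Others bid (12, 29): truth gives 0; bid 29 gives 11 > 0. Violating.
Others bid (23, 6): truth gives 0; bid 29 gives 17 > 0. Violating.
Others bid (23, 12): truth gives 0; bid 29 gives 11 > 0. Violating.
Others bid (6, 6): truth gives 17; no alternative beats it.
Others bid (6, 12): truth gives 17; no alternative beats it.
(Checking all 16 profiles: 4 have a profitable deviation, 12 do not.)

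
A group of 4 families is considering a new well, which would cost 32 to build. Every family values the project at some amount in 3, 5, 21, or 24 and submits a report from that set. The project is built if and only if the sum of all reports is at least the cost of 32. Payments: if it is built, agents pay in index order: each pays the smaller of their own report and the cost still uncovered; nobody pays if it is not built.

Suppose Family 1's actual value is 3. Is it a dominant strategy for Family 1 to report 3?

Yes

Check each profile of the others' reports and compare truth against every alternative report.
Others report (3, 3, 21): truth gives 0, best alternative gives -2.
Others report (3, 3, 24): truth gives 0, best alternative gives -2.
Others report (3, 5, 21): truth gives 0, best alternative gives -2.
Others report (3, 5, 24): truth gives 0, best alternative gives -2.
Others report (3, 21, 3): truth gives 0, best alternative gives -2.
Others report (3, 21, 5): truth gives 0, best alternative gives -2.
(Remaining 58 profiles checked similarly; truth is weakly best in each.)
In every case the truthful report is at least as good as any alternative, so it is a dominant strategy.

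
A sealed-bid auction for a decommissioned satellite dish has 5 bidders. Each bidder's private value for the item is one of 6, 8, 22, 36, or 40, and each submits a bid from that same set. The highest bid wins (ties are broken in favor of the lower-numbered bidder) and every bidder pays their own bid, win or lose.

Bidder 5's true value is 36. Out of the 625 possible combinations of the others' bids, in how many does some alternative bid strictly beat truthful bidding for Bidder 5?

560

Others bid (6, 6, 6, 6): truth gives 0; bid 8 gives 28 > 0. Violating.
Others bid (6, 6, 6, 8): truth gives 0; bid 22 gives 14 > 0. Violating.
Others bid (6, 6, 6, 36): truth gives -36; bid 40 gives -4 > -36. Violating.
Others bid (6, 6, 6, 40): truth gives -36; bid 6 gives -6 > -36. Violating.
Others bid (6, 6, 6, 22): truth gives 0; no alternative beats it.
Others bid (6, 6, 8, 22): truth gives 0; no alternative beats it.
(Checking all 625 profiles: 560 have a profitable deviation, 65 do not.)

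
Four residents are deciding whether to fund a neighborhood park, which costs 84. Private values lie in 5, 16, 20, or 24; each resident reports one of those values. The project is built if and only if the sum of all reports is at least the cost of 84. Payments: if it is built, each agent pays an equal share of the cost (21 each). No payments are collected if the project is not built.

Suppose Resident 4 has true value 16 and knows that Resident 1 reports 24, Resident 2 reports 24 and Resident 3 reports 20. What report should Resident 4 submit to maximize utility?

5

Report 5: project not built, utility 0.
Report 16: project built, pays 21, utility 16 - 21 = -5.
Report 20: project built, pays 21, utility 16 - 21 = -5.
Report 24: project built, pays 21, utility 16 - 21 = -5.
The best choice is 5 with utility 0.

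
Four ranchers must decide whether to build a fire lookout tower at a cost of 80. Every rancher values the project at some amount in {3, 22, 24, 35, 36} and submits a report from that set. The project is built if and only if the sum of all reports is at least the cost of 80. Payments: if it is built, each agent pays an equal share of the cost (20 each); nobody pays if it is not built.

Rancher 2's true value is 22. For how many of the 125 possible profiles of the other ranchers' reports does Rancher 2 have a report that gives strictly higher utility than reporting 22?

Others report (3, 22, 22): truth gives 0; report 35 gives 2 > 0. Violating.
Others report (3, 22, 24): truth gives 0; report 35 gives 2 > 0. Violating.
Others report (3, 24, 22): truth gives 0; report 35 gives 2 > 0. Violating.
Others report (3, 24, 24): truth gives 0; report 35 gives 2 > 0. Violating.
Others report (3, 3, 3): truth gives 0; no alternative beats it.
Others report (3, 3, 22): truth gives 0; no alternative beats it.
(Checking all 125 profiles: 12 have a profitable deviation, 113 do not.)

12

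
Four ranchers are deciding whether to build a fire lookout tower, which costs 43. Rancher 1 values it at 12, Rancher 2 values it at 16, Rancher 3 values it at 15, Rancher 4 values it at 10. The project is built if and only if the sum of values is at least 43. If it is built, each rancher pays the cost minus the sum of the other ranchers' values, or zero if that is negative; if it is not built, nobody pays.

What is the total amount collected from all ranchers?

13

Total value 53 ≥ cost 43, so it is built.
Rancher 1: others sum to 41; max(0, 43 - 41) = 2.
Rancher 2: others sum to 37; max(0, 43 - 37) = 6.
Rancher 3: others sum to 38; max(0, 43 - 38) = 5.
Rancher 4: others sum to 43; max(0, 43 - 43) = 0.
Total collected = 2 + 6 + 5 + 0 = 13.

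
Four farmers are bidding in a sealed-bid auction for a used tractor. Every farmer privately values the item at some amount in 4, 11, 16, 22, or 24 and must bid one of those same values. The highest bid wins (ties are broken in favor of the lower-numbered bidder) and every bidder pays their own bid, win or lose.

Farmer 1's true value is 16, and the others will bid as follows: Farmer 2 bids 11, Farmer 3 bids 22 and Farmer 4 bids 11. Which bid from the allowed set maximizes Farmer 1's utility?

4

Bid 4: loses but pays 4, utility -4.
Bid 11: loses but pays 11, utility -11.
Bid 16: loses but pays 16, utility -16.
Bid 22: wins, pays 22, utility 16 - 22 = -6.
Bid 24: wins, pays 24, utility 16 - 24 = -8.
The best choice is 4 with utility -4.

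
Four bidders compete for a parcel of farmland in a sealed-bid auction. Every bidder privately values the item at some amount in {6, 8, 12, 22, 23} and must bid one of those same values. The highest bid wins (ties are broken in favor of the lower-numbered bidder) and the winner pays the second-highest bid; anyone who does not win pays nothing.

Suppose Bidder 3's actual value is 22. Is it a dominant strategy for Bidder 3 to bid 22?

Yes

Check each profile of the others' bids and compare truth against every alternative bid.
Others bid (6, 6, 6): truth gives 16, best alternative gives 16.
Others bid (6, 6, 8): truth gives 14, best alternative gives 14.
Others bid (6, 8, 6): truth gives 14, best alternative gives 14.
Others bid (6, 8, 8): truth gives 14, best alternative gives 14.
Others bid (8, 6, 6): truth gives 14, best alternative gives 14.
Others bid (8, 6, 8): truth gives 14, best alternative gives 14.
(Remaining 119 profiles checked similarly; truth is weakly best in each.)
In every case the truthful bid is at least as good as any alternative, so it is a dominant strategy.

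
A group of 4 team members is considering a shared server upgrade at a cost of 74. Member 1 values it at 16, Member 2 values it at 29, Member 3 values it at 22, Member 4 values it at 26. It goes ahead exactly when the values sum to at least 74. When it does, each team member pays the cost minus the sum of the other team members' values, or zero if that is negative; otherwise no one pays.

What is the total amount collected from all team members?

20

Total value 93 ≥ cost 74, so it is built.
Member 1: others sum to 77; max(0, 74 - 77) = 0.
Member 2: others sum to 64; max(0, 74 - 64) = 10.
Member 3: others sum to 71; max(0, 74 - 71) = 3.
Member 4: others sum to 67; max(0, 74 - 67) = 7.
Total collected = 0 + 10 + 3 + 7 = 20.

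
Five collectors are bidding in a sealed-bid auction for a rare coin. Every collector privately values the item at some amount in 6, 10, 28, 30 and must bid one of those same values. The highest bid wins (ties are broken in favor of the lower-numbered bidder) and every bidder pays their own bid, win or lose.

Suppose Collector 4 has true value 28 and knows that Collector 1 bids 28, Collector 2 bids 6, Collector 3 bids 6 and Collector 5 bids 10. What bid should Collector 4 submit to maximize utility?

Bid 6: loses but pays 6, utility -6.
Bid 10: loses but pays 10, utility -10.
Bid 28: loses but pays 28, utility -28.
Bid 30: wins, pays 30, utility 28 - 30 = -2.
The best choice is 30 with utility -2.

30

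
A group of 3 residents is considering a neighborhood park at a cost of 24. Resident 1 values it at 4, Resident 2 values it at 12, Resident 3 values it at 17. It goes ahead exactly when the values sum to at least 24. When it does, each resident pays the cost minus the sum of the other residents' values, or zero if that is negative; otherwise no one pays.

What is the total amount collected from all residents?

11

Total value 33 ≥ cost 24, so it is built.
Resident 1: others sum to 29; max(0, 24 - 29) = 0.
Resident 2: others sum to 21; max(0, 24 - 21) = 3.
Resident 3: others sum to 16; max(0, 24 - 16) = 8.
Total collected = 0 + 3 + 8 = 11.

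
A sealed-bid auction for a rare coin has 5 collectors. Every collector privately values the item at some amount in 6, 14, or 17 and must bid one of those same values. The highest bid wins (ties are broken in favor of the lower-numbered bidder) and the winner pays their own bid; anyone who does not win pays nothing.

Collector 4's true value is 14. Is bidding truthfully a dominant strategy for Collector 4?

Check each profile of the others' bids and compare truth against every alternative bid.
Others bid (6, 6, 6, 6): truth gives 0, best alternative gives 0.
Others bid (6, 6, 6, 14): truth gives 0, best alternative gives 0.
Others bid (6, 6, 6, 17): truth gives 0, best alternative gives 0.
Others bid (6, 6, 14, 6): truth gives 0, best alternative gives 0.
Others bid (6, 6, 14, 14): truth gives 0, best alternative gives 0.
Others bid (6, 6, 14, 17): truth gives 0, best alternative gives 0.
(Remaining 75 profiles checked similarly; truth is weakly best in each.)
In every case the truthful bid is at least as good as any alternative, so it is a dominant strategy.

Yes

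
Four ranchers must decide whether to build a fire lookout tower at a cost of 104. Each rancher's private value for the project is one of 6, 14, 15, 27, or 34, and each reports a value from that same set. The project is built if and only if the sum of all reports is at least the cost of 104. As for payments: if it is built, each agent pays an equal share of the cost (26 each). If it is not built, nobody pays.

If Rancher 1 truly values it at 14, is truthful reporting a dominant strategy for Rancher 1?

Consider the case where Rancher 2 reports 27, Rancher 3 reports 34 and Rancher 4 reports 34.
Truthful report 14: project built, pays 26, utility 14 - 26 = -12.
Report 6 instead: project not built, utility 0.
Since 0 > -12, reporting 6 is strictly better here, so truthful reporting is not dominant.

No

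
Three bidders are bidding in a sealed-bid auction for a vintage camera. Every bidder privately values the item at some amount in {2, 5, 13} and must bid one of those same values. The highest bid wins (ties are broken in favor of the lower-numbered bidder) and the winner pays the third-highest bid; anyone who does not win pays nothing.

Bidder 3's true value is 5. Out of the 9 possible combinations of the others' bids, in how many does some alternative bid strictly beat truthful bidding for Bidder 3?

2

Others bid (2, 5): truth gives 0; bid 13 gives 3 > 0. Violating.
Others bid (5, 2): truth gives 0; bid 13 gives 3 > 0. Violating.
Others bid (2, 2): truth gives 3; no alternative beats it.
Others bid (2, 13): truth gives 0; no alternative beats it.
(Checking all 9 profiles: 2 have a profitable deviation, 7 do not.)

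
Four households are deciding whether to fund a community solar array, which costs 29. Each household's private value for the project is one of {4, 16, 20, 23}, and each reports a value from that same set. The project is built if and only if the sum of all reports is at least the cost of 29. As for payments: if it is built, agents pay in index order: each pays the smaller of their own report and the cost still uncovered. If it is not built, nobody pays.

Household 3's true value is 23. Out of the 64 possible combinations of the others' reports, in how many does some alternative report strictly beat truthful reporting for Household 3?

18

Others report (4, 4, 4): truth gives 2; report 20 gives 3 > 2. Violating.
Others report (4, 4, 16): truth gives 2; report 16 gives 7 > 2. Violating.
Others report (4, 4, 20): truth gives 2; report 4 gives 19 > 2. Violating.
Others report (4, 4, 23): truth gives 2; report 4 gives 19 > 2. Violating.
Others report (4, 16, 4): truth gives 14; no alternative beats it.
Others report (4, 23, 4): truth gives 21; no alternative beats it.
(Checking all 64 profiles: 18 have a profitable deviation, 46 do not.)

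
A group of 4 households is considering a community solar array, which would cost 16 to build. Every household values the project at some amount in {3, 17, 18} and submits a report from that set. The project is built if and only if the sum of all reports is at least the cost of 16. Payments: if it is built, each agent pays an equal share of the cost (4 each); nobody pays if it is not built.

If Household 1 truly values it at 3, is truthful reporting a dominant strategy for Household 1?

Yes

Check each profile of the others' reports and compare truth against every alternative report.
Others report (3, 3, 3): truth gives 0, best alternative gives -1.
Others report (3, 3, 17): truth gives -1, best alternative gives -1.
Others report (3, 3, 18): truth gives -1, best alternative gives -1.
Others report (3, 17, 3): truth gives -1, best alternative gives -1.
Others report (3, 17, 17): truth gives -1, best alternative gives -1.
Others report (3, 17, 18): truth gives -1, best alternative gives -1.
(Remaining 21 profiles checked similarly; truth is weakly best in each.)
In every case the truthful report is at least as good as any alternative, so it is a dominant strategy.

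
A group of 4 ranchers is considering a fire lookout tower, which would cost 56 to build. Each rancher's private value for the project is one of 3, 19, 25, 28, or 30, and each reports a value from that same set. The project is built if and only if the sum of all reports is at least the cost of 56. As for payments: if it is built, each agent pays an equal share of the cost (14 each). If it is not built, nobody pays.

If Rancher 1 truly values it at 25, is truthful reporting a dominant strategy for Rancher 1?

Check each profile of the others' reports and compare truth against every alternative report.
Others report (3, 3, 25): truth gives 11, best alternative gives 11.
Others report (3, 3, 28): truth gives 11, best alternative gives 11.
Others report (3, 3, 30): truth gives 11, best alternative gives 11.
Others report (3, 19, 19): truth gives 11, best alternative gives 11.
Others report (3, 19, 25): truth gives 11, best alternative gives 11.
Others report (3, 19, 28): truth gives 11, best alternative gives 11.
(Remaining 119 profiles checked similarly; truth is weakly best in each.)
In every case the truthful report is at least as good as any alternative, so it is a dominant strategy.

Yes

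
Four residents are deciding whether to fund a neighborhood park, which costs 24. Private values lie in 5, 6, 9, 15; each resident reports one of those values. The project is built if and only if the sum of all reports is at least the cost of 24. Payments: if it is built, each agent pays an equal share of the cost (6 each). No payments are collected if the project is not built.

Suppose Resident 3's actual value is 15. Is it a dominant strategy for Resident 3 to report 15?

Check each profile of the others' reports and compare truth against every alternative report.
Others report (5, 5, 5): truth gives 9, best alternative gives 9.
Others report (5, 5, 6): truth gives 9, best alternative gives 9.
Others report (5, 5, 9): truth gives 9, best alternative gives 9.
Others report (5, 5, 15): truth gives 9, best alternative gives 9.
Others report (5, 6, 5): truth gives 9, best alternative gives 9.
Others report (5, 6, 6): truth gives 9, best alternative gives 9.
(Remaining 58 profiles checked similarly; truth is weakly best in each.)
In every case the truthful report is at least as good as any alternative, so it is a dominant strategy.

Yes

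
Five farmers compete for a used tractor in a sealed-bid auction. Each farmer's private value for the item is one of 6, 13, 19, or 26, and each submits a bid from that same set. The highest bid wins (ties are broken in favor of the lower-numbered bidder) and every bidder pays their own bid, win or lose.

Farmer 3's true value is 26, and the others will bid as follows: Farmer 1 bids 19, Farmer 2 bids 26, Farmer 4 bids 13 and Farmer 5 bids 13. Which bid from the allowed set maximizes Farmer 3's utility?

Bid 6: loses but pays 6, utility -6.
Bid 13: loses but pays 13, utility -13.
Bid 19: loses but pays 19, utility -19.
Bid 26: loses but pays 26, utility -26.
The best choice is 6 with utility -6.

6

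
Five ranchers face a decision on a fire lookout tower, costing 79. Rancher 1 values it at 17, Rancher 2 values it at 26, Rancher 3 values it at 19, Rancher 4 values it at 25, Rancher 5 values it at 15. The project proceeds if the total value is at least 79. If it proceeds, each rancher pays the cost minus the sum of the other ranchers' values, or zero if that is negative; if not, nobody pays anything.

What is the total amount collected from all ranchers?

Total value 102 ≥ cost 79, so it is built.
Rancher 1: others sum to 85; max(0, 79 - 85) = 0.
Rancher 2: others sum to 76; max(0, 79 - 76) = 3.
Rancher 3: others sum to 83; max(0, 79 - 83) = 0.
Rancher 4: others sum to 77; max(0, 79 - 77) = 2.
Rancher 5: others sum to 87; max(0, 79 - 87) = 0.
Total collected = 0 + 3 + 0 + 2 + 0 = 5.

5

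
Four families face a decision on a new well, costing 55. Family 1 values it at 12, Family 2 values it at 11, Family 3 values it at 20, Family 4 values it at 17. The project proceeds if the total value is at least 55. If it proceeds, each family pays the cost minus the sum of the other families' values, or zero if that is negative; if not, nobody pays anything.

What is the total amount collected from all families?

Total value 60 ≥ cost 55, so it is built.
Family 1: others sum to 48; max(0, 55 - 48) = 7.
Family 2: others sum to 49; max(0, 55 - 49) = 6.
Family 3: others sum to 40; max(0, 55 - 40) = 15.
Family 4: others sum to 43; max(0, 55 - 43) = 12.
Total collected = 7 + 6 + 15 + 12 = 40.

40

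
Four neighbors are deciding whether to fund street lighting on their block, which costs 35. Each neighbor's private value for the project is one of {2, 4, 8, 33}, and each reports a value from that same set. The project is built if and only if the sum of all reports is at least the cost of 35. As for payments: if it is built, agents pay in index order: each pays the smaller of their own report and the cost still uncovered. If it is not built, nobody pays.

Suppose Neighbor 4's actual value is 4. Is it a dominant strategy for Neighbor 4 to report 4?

Check each profile of the others' reports and compare truth against every alternative report.
Others report (2, 2, 33): truth gives 4, best alternative gives 4.
Others report (2, 4, 33): truth gives 4, best alternative gives 4.
Others report (2, 8, 33): truth gives 4, best alternative gives 4.
Others report (2, 33, 2): truth gives 4, best alternative gives 4.
Others report (2, 33, 4): truth gives 4, best alternative gives 4.
Others report (2, 33, 8): truth gives 4, best alternative gives 4.
(Remaining 58 profiles checked similarly; truth is weakly best in each.)
In every case the truthful report is at least as good as any alternative, so it is a dominant strategy.

Yes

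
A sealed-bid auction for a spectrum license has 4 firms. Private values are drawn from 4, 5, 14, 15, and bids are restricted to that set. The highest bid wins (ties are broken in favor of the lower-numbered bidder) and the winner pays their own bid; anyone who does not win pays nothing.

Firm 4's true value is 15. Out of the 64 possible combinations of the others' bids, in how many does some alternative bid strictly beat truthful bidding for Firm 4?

8

Others bid (4, 4, 4): truth gives 0; bid 5 gives 10 > 0. Violating.
Others bid (4, 4, 5): truth gives 0; bid 14 gives 1 > 0. Violating.
Others bid (4, 5, 4): truth gives 0; bid 14 gives 1 > 0. Violating.
Others bid (4, 5, 5): truth gives 0; bid 14 gives 1 > 0. Violating.
Others bid (4, 4, 14): truth gives 0; no alternative beats it.
Others bid (4, 4, 15): truth gives 0; no alternative beats it.
(Checking all 64 profiles: 8 have a profitable deviation, 56 do not.)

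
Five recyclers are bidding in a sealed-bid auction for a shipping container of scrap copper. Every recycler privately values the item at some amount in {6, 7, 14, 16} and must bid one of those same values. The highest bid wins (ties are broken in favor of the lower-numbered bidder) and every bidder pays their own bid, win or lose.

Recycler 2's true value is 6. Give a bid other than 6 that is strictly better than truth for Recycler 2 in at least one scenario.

7

Suppose Recycler 1 bids 6, Recycler 3 bids 6, Recycler 4 bids 6 and Recycler 5 bids 6.
Bid 6: loses but pays 6, utility -6.
Bid 7: wins, pays 7, utility 6 - 7 = -1.
So bidding 7 beats truth here (-1 > -6).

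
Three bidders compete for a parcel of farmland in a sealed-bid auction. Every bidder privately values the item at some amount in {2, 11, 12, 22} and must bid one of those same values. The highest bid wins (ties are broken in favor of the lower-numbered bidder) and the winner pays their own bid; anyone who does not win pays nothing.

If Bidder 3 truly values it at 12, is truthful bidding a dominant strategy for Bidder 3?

Consider the case where Bidder 1 bids 2 and Bidder 2 bids 2.
Truthful bid 12: wins, pays 12, utility 12 - 12 = 0.
Bid 11 instead: wins, pays 11, utility 12 - 11 = 1.
Since 1 > 0, bidding 11 is strictly better here, so truthful bidding is not dominant.

No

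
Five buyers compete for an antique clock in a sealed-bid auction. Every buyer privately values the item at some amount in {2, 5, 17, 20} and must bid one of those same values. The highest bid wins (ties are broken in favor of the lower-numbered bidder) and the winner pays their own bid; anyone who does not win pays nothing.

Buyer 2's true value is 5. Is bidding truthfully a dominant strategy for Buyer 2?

Check each profile of the others' bids and compare truth against every alternative bid.
Others bid (2, 2, 2, 2): truth gives 0, best alternative gives 0.
Others bid (2, 2, 2, 5): truth gives 0, best alternative gives 0.
Others bid (2, 2, 2, 17): truth gives 0, best alternative gives 0.
Others bid (2, 2, 2, 20): truth gives 0, best alternative gives 0.
Others bid (2, 2, 5, 2): truth gives 0, best alternative gives 0.
Others bid (2, 2, 5, 5): truth gives 0, best alternative gives 0.
(Remaining 250 profiles checked similarly; truth is weakly best in each.)
In every case the truthful bid is at least as good as any alternative, so it is a dominant strategy.

Yes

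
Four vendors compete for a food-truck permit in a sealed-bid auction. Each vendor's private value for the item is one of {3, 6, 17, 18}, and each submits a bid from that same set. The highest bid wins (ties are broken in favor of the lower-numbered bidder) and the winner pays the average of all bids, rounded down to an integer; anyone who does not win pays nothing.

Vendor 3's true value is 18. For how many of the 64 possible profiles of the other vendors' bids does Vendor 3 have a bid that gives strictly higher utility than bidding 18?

5

Others bid (3, 3, 3): truth gives 12; bid 6 gives 15 > 12. Violating.
Others bid (3, 3, 6): truth gives 11; bid 6 gives 14 > 11. Violating.
Others bid (3, 6, 17): truth gives 7; bid 17 gives 8 > 7. Violating.
Others bid (6, 3, 17): truth gives 7; bid 17 gives 8 > 7. Violating.
Others bid (3, 3, 17): truth gives 8; no alternative beats it.
Others bid (3, 3, 18): truth gives 8; no alternative beats it.
(Checking all 64 profiles: 5 have a profitable deviation, 59 do not.)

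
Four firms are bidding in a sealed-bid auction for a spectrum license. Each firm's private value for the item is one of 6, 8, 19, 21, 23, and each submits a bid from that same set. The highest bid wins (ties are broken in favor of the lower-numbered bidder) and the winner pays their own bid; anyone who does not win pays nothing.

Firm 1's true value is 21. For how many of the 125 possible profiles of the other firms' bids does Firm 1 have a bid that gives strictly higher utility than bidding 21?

27

Others bid (6, 6, 6): truth gives 0; bid 6 gives 15 > 0. Violating.
Others bid (6, 6, 8): truth gives 0; bid 8 gives 13 > 0. Violating.
Others bid (6, 6, 19): truth gives 0; bid 19 gives 2 > 0. Violating.
Others bid (6, 8, 6): truth gives 0; bid 8 gives 13 > 0. Violating.
Others bid (6, 6, 21): truth gives 0; no alternative beats it.
Others bid (6, 6, 23): truth gives 0; no alternative beats it.
(Checking all 125 profiles: 27 have a profitable deviation, 98 do not.)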